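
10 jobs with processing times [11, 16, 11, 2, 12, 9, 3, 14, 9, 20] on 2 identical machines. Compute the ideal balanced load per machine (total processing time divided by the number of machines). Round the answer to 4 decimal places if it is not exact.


Total processing time = 11 + 16 + 11 + 2 + 12 + 9 + 3 + 14 + 9 + 20 = 107
Number of machines = 2
Ideal balanced load = 107 / 2 = 53.5

53.5


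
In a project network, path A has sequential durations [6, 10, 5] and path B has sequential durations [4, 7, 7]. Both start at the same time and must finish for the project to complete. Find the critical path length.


Path A total = 6 + 10 + 5 = 21
Path B total = 4 + 7 + 7 = 18
Critical path = longest path = max(21, 18) = 21

21


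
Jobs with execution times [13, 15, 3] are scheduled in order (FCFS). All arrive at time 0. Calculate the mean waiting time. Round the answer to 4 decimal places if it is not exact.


FCFS order (as given): [13, 15, 3]
Waiting times:
  Job 1: wait = 0
  Job 2: wait = 13
  Job 3: wait = 28
Sum of waiting times = 41
Average waiting time = 41/3 = 13.6667

13.6667


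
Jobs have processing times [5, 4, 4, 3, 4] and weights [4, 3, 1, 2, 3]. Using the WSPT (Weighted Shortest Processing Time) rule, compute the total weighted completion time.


Compute p/w ratios and sort ascending (WSPT): [(5, 4), (4, 3), (4, 3), (3, 2), (4, 1)]
Compute weighted completion times:
  Job (p=5,w=4): C=5, w*C=4*5=20
  Job (p=4,w=3): C=9, w*C=3*9=27
  Job (p=4,w=3): C=13, w*C=3*13=39
  Job (p=3,w=2): C=16, w*C=2*16=32
  Job (p=4,w=1): C=20, w*C=1*20=20
Total weighted completion time = 138

138


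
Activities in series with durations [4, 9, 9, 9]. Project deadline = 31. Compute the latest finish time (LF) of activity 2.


LF(activity 2) = deadline - sum of successor durations
Successors: activities 3 through 4 with durations [9, 9]
Sum of successor durations = 18
LF = 31 - 18 = 13

13


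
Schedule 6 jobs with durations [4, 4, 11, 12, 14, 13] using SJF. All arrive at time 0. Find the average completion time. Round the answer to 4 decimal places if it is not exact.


SJF order (ascending): [4, 4, 11, 12, 13, 14]
Completion times:
  Job 1: burst=4, C=4
  Job 2: burst=4, C=8
  Job 3: burst=11, C=19
  Job 4: burst=12, C=31
  Job 5: burst=13, C=44
  Job 6: burst=14, C=58
Average completion = 164/6 = 27.3333

27.3333


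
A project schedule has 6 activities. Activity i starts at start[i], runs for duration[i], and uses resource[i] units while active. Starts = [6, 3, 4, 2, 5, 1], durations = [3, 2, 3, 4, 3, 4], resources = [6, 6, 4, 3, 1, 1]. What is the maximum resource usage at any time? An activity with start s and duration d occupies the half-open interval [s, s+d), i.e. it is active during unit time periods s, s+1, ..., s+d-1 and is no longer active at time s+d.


Each activity i is active on [start_i, start_i + duration_i).
Compute total resource usage per time slot:
  t=0: active resources = [], total = 0
  t=1: active resources = [1], total = 1
  t=2: active resources = [3, 1], total = 4
  t=3: active resources = [6, 3, 1], total = 10
  t=4: active resources = [6, 4, 3, 1], total = 14
  t=5: active resources = [4, 3, 1], total = 8
  t=6: active resources = [6, 4, 1], total = 11
  t=7: active resources = [6, 1], total = 7
  t=8: active resources = [6], total = 6
Peak resource demand = 14

14


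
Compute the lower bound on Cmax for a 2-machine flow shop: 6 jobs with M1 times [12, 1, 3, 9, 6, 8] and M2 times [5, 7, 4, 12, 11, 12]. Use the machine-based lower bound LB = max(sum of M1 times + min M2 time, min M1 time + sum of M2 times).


LB1 = sum(M1 times) + min(M2 times) = 39 + 4 = 43
LB2 = min(M1 times) + sum(M2 times) = 1 + 51 = 52
Lower bound = max(LB1, LB2) = max(43, 52) = 52

52


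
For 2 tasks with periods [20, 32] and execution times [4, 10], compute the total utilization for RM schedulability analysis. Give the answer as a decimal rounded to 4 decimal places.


Compute individual utilizations (exact fractions):
  Task 1: C/T = 4/20 = 1/5 (approx. 0.2)
  Task 2: C/T = 10/32 = 5/16 (approx. 0.3125)
Total utilization U = 1/5 + 5/16 = 41/80
Rounded to 4 decimal places: U = 0.5125
RM (Liu & Layland) bound for 2 tasks = 0.828427; compare with U = 41/80 (approx. 0.512500)
U <= bound, so schedulable by RM sufficient condition.

0.5125


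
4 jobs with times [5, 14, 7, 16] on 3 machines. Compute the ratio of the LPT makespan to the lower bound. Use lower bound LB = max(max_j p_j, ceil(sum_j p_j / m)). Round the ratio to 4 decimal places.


LPT order: [16, 14, 7, 5]
Machine loads after assignment: [16, 14, 12]
LPT makespan = 16
Lower bound = max(max_job, ceil(total/3)) = max(16, 14) = 16
Ratio = 16 / 16 = 1.0

1.0


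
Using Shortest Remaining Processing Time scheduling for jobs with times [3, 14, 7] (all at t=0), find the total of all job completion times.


Since all jobs arrive at t=0, SRPT equals SPT ordering.
SPT order: [3, 7, 14]
Completion times:
  Job 1: p=3, C=3
  Job 2: p=7, C=10
  Job 3: p=14, C=24
Total completion time = 3 + 10 + 24 = 37

37


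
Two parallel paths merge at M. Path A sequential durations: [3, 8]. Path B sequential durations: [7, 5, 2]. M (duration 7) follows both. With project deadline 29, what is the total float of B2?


Forward pass: ES(B2) = sum of predecessors on chain B = 7
EF = ES + duration = 7 + 5 = 12
Backward pass: LF(M) = deadline = 29; LS(M) = 29 - 7 = 22
LF(B2) = LS(M) - sum(successors on chain B) = 22 - 2 = 20
LS = LF - duration = 20 - 5 = 15
Total float = LS - ES = 15 - 7 = 8

8


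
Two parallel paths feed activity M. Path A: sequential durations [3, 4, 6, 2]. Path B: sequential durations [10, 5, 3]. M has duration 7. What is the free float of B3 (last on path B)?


ES(B3) = sum of predecessors on chain B = 15
EF(B3) = ES + duration = 15 + 3 = 18
Successor of B3 is M. ES(M) = max(sum(A), sum(B)) = max(15, 18) = 18
Free float = ES(successor) - EF(current) = 18 - 18 = 0

0


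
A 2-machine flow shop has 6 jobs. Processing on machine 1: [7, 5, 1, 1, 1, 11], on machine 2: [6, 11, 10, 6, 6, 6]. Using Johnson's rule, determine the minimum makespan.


Apply Johnson's rule:
  Group 1 (a <= b): [(3, 1, 10), (4, 1, 6), (5, 1, 6), (2, 5, 11)]
  Group 2 (a > b): [(1, 7, 6), (6, 11, 6)]
Optimal job order: [3, 4, 5, 2, 1, 6]
Schedule:
  Job 3: M1 done at 1, M2 done at 11
  Job 4: M1 done at 2, M2 done at 17
  Job 5: M1 done at 3, M2 done at 23
  Job 2: M1 done at 8, M2 done at 34
  Job 1: M1 done at 15, M2 done at 40
  Job 6: M1 done at 26, M2 done at 46
Makespan = 46

46


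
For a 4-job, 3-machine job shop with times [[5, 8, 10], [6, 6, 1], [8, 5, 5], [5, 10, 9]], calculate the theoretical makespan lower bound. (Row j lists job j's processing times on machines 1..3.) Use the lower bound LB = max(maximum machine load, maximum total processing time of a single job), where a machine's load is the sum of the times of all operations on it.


Machine loads:
  Machine 1: 5 + 6 + 8 + 5 = 24
  Machine 2: 8 + 6 + 5 + 10 = 29
  Machine 3: 10 + 1 + 5 + 9 = 25
Max machine load = 29
Job totals:
  Job 1: 23
  Job 2: 13
  Job 3: 18
  Job 4: 24
Max job total = 24
Lower bound = max(29, 24) = 29

29


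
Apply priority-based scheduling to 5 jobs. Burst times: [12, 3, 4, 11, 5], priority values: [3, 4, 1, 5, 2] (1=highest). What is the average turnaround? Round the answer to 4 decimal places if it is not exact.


Sort by priority (ascending = highest first):
Order: [(1, 4), (2, 5), (3, 12), (4, 3), (5, 11)]
Completion times:
  Priority 1, burst=4, C=4
  Priority 2, burst=5, C=9
  Priority 3, burst=12, C=21
  Priority 4, burst=3, C=24
  Priority 5, burst=11, C=35
Average turnaround = 93/5 = 18.6

18.6


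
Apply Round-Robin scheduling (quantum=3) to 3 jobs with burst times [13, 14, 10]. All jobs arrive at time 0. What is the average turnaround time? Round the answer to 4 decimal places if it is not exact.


Time quantum = 3
Execution trace:
  J1 runs 3 units, time = 3
  J2 runs 3 units, time = 6
  J3 runs 3 units, time = 9
  J1 runs 3 units, time = 12
  J2 runs 3 units, time = 15
  J3 runs 3 units, time = 18
  J1 runs 3 units, time = 21
  J2 runs 3 units, time = 24
  J3 runs 3 units, time = 27
  J1 runs 3 units, time = 30
  J2 runs 3 units, time = 33
  J3 runs 1 units, time = 34
  J1 runs 1 units, time = 35
  J2 runs 2 units, time = 37
Finish times: [35, 37, 34]
Average turnaround = 106/3 = 35.3333

35.3333


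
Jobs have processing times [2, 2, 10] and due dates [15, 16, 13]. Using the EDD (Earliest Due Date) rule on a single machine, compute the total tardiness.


Sort by due date (EDD order): [(10, 13), (2, 15), (2, 16)]
Compute completion times and tardiness:
  Job 1: p=10, d=13, C=10, tardiness=max(0,10-13)=0
  Job 2: p=2, d=15, C=12, tardiness=max(0,12-15)=0
  Job 3: p=2, d=16, C=14, tardiness=max(0,14-16)=0
Total tardiness = 0

0


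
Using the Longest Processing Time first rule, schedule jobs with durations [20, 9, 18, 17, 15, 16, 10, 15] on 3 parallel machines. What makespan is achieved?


Sort jobs in decreasing order (LPT): [20, 18, 17, 16, 15, 15, 10, 9]
Assign each job to the least loaded machine:
  Machine 1: jobs [20, 15], load = 35
  Machine 2: jobs [18, 15, 10], load = 43
  Machine 3: jobs [17, 16, 9], load = 42
Makespan = max load = 43

43


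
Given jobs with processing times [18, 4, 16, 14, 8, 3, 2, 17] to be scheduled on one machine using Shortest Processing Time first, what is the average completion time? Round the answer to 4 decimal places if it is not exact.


Sort jobs by processing time (SPT order): [2, 3, 4, 8, 14, 16, 17, 18]
Compute completion times sequentially:
  Job 1: processing = 2, completes at 2
  Job 2: processing = 3, completes at 5
  Job 3: processing = 4, completes at 9
  Job 4: processing = 8, completes at 17
  Job 5: processing = 14, completes at 31
  Job 6: processing = 16, completes at 47
  Job 7: processing = 17, completes at 64
  Job 8: processing = 18, completes at 82
Sum of completion times = 257
Average completion time = 257/8 = 32.125

32.125


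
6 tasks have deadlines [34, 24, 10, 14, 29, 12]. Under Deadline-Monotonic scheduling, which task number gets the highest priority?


Sort tasks by relative deadline (ascending):
  Task 3: deadline = 10
  Task 6: deadline = 12
  Task 4: deadline = 14
  Task 2: deadline = 24
  Task 5: deadline = 29
  Task 1: deadline = 34
Priority order (highest first): [3, 6, 4, 2, 5, 1]
Highest priority task = 3

3


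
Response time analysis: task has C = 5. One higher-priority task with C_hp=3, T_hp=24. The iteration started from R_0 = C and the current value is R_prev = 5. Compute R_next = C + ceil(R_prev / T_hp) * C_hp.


R_next = C + ceil(R_prev / T_hp) * C_hp
ceil(5 / 24) = ceil(0.2083) = 1
Interference = 1 * 3 = 3
R_next = 5 + 3 = 8

8


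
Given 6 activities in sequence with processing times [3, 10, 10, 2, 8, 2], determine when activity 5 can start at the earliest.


Activity 5 starts after activities 1 through 4 complete.
Predecessor durations: [3, 10, 10, 2]
ES = 3 + 10 + 10 + 2 = 25

25


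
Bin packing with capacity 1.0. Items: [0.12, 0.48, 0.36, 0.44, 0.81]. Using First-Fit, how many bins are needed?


Place items sequentially using First-Fit:
  Item 0.12 -> new Bin 1
  Item 0.48 -> Bin 1 (now 0.6)
  Item 0.36 -> Bin 1 (now 0.96)
  Item 0.44 -> new Bin 2
  Item 0.81 -> new Bin 3
Total bins used = 3

3


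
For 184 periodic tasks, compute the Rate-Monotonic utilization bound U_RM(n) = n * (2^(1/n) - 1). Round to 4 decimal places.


Compute 2^(1/184) = 1.0037742087
Subtract 1: 1.0037742087 - 1 = 0.0037742087
Multiply by n: 184 * 0.0037742087 = 0.6944544008
Round to 4 dp: 0.6945

0.6945


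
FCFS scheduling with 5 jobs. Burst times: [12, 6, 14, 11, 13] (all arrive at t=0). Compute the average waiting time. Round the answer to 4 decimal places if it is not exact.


FCFS order (as given): [12, 6, 14, 11, 13]
Waiting times:
  Job 1: wait = 0
  Job 2: wait = 12
  Job 3: wait = 18
  Job 4: wait = 32
  Job 5: wait = 43
Sum of waiting times = 105
Average waiting time = 105/5 = 21.0

21.0


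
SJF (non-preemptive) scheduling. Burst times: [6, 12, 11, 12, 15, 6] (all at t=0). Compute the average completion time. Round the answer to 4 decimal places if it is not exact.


SJF order (ascending): [6, 6, 11, 12, 12, 15]
Completion times:
  Job 1: burst=6, C=6
  Job 2: burst=6, C=12
  Job 3: burst=11, C=23
  Job 4: burst=12, C=35
  Job 5: burst=12, C=47
  Job 6: burst=15, C=62
Average completion = 185/6 = 30.8333

30.8333


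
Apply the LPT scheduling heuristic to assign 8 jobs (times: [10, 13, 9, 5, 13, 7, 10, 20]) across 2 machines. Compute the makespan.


Sort jobs in decreasing order (LPT): [20, 13, 13, 10, 10, 9, 7, 5]
Assign each job to the least loaded machine:
  Machine 1: jobs [20, 10, 9, 5], load = 44
  Machine 2: jobs [13, 13, 10, 7], load = 43
Makespan = max load = 44

44


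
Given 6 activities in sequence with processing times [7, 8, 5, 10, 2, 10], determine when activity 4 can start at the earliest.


Activity 4 starts after activities 1 through 3 complete.
Predecessor durations: [7, 8, 5]
ES = 7 + 8 + 5 = 20

20


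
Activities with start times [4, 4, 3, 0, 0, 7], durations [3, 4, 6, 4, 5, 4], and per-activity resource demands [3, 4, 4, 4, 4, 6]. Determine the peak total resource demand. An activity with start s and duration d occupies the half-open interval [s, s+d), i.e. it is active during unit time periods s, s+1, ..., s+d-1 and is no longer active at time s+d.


Each activity i is active on [start_i, start_i + duration_i).
Compute total resource usage per time slot:
  t=0: active resources = [4, 4], total = 8
  t=1: active resources = [4, 4], total = 8
  t=2: active resources = [4, 4], total = 8
  t=3: active resources = [4, 4, 4], total = 12
  t=4: active resources = [3, 4, 4, 4], total = 15
  t=5: active resources = [3, 4, 4], total = 11
  t=6: active resources = [3, 4, 4], total = 11
  t=7: active resources = [4, 4, 6], total = 14
  t=8: active resources = [4, 6], total = 10
  t=9: active resources = [6], total = 6
  t=10: active resources = [6], total = 6
Peak resource demand = 15

15


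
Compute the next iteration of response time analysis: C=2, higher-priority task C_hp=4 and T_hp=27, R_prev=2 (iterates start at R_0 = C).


R_next = C + ceil(R_prev / T_hp) * C_hp
ceil(2 / 27) = ceil(0.0741) = 1
Interference = 1 * 4 = 4
R_next = 2 + 4 = 6

6


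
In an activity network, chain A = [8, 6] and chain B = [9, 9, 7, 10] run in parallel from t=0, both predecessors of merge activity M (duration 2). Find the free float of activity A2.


ES(A2) = sum of predecessors on chain A = 8
EF(A2) = ES + duration = 8 + 6 = 14
Successor of A2 is M. ES(M) = max(sum(A), sum(B)) = max(14, 35) = 35
Free float = ES(successor) - EF(current) = 35 - 14 = 21

21


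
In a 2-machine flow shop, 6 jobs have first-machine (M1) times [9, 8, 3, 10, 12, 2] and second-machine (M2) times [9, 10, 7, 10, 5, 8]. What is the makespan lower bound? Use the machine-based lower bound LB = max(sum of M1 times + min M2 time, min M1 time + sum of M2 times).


LB1 = sum(M1 times) + min(M2 times) = 44 + 5 = 49
LB2 = min(M1 times) + sum(M2 times) = 2 + 49 = 51
Lower bound = max(LB1, LB2) = max(49, 51) = 51

51


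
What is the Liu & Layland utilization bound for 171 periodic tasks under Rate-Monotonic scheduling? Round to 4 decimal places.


Compute 2^(1/171) = 1.0040617188
Subtract 1: 1.0040617188 - 1 = 0.0040617188
Multiply by n: 171 * 0.0040617188 = 0.6945539148
Round to 4 dp: 0.6946

0.6946


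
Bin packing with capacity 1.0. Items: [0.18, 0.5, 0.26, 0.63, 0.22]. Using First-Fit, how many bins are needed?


Place items sequentially using First-Fit:
  Item 0.18 -> new Bin 1
  Item 0.5 -> Bin 1 (now 0.68)
  Item 0.26 -> Bin 1 (now 0.94)
  Item 0.63 -> new Bin 2
  Item 0.22 -> Bin 2 (now 0.85)
Total bins used = 2

2


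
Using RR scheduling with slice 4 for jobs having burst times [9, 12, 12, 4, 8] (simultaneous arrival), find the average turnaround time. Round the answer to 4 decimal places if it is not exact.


Time quantum = 4
Execution trace:
  J1 runs 4 units, time = 4
  J2 runs 4 units, time = 8
  J3 runs 4 units, time = 12
  J4 runs 4 units, time = 16
  J5 runs 4 units, time = 20
  J1 runs 4 units, time = 24
  J2 runs 4 units, time = 28
  J3 runs 4 units, time = 32
  J5 runs 4 units, time = 36
  J1 runs 1 units, time = 37
  J2 runs 4 units, time = 41
  J3 runs 4 units, time = 45
Finish times: [37, 41, 45, 16, 36]
Average turnaround = 175/5 = 35.0

35.0


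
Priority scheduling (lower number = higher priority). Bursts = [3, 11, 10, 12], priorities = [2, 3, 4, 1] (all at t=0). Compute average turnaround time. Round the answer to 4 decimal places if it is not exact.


Sort by priority (ascending = highest first):
Order: [(1, 12), (2, 3), (3, 11), (4, 10)]
Completion times:
  Priority 1, burst=12, C=12
  Priority 2, burst=3, C=15
  Priority 3, burst=11, C=26
  Priority 4, burst=10, C=36
Average turnaround = 89/4 = 22.25

22.25


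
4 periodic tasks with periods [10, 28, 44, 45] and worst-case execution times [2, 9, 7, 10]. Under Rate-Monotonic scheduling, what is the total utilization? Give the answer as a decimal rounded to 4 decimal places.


Compute individual utilizations (exact fractions):
  Task 1: C/T = 2/10 = 1/5 (approx. 0.2)
  Task 2: C/T = 9/28 (approx. 0.3214)
  Task 3: C/T = 7/44 (approx. 0.1591)
  Task 4: C/T = 10/45 = 2/9 (approx. 0.2222)
Total utilization U = 1/5 + 9/28 + 7/44 + 2/9 = 3128/3465
Rounded to 4 decimal places: U = 0.9027
RM (Liu & Layland) bound for 4 tasks = 0.756828; compare with U = 3128/3465 (approx. 0.902742)
bound < U <= 1, so the RM sufficient condition is not met (inconclusive; an exact test such as response-time analysis is needed).

0.9027


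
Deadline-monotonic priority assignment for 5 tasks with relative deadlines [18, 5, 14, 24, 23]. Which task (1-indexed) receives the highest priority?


Sort tasks by relative deadline (ascending):
  Task 2: deadline = 5
  Task 3: deadline = 14
  Task 1: deadline = 18
  Task 5: deadline = 23
  Task 4: deadline = 24
Priority order (highest first): [2, 3, 1, 5, 4]
Highest priority task = 2

2


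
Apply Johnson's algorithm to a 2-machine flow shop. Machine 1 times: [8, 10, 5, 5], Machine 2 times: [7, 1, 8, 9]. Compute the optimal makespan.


Apply Johnson's rule:
  Group 1 (a <= b): [(3, 5, 8), (4, 5, 9)]
  Group 2 (a > b): [(1, 8, 7), (2, 10, 1)]
Optimal job order: [3, 4, 1, 2]
Schedule:
  Job 3: M1 done at 5, M2 done at 13
  Job 4: M1 done at 10, M2 done at 22
  Job 1: M1 done at 18, M2 done at 29
  Job 2: M1 done at 28, M2 done at 30
Makespan = 30

30


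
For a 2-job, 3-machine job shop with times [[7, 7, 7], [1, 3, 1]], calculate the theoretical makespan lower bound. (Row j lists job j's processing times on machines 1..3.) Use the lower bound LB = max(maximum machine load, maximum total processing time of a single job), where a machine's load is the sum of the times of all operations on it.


Machine loads:
  Machine 1: 7 + 1 = 8
  Machine 2: 7 + 3 = 10
  Machine 3: 7 + 1 = 8
Max machine load = 10
Job totals:
  Job 1: 21
  Job 2: 5
Max job total = 21
Lower bound = max(10, 21) = 21

21


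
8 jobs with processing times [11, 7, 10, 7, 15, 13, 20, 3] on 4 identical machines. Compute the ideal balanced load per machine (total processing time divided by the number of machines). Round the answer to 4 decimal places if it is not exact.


Total processing time = 11 + 7 + 10 + 7 + 15 + 13 + 20 + 3 = 86
Number of machines = 4
Ideal balanced load = 86 / 4 = 21.5

21.5


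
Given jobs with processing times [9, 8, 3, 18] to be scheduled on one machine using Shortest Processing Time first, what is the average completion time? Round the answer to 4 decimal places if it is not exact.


Sort jobs by processing time (SPT order): [3, 8, 9, 18]
Compute completion times sequentially:
  Job 1: processing = 3, completes at 3
  Job 2: processing = 8, completes at 11
  Job 3: processing = 9, completes at 20
  Job 4: processing = 18, completes at 38
Sum of completion times = 72
Average completion time = 72/4 = 18.0

18.0


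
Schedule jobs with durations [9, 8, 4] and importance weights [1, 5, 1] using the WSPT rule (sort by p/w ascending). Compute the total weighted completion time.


Compute p/w ratios and sort ascending (WSPT): [(8, 5), (4, 1), (9, 1)]
Compute weighted completion times:
  Job (p=8,w=5): C=8, w*C=5*8=40
  Job (p=4,w=1): C=12, w*C=1*12=12
  Job (p=9,w=1): C=21, w*C=1*21=21
Total weighted completion time = 73

73


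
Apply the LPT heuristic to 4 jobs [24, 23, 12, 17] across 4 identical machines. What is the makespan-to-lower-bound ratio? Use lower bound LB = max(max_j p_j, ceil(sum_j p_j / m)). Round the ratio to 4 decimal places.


LPT order: [24, 23, 17, 12]
Machine loads after assignment: [24, 23, 17, 12]
LPT makespan = 24
Lower bound = max(max_job, ceil(total/4)) = max(24, 19) = 24
Ratio = 24 / 24 = 1.0

1.0


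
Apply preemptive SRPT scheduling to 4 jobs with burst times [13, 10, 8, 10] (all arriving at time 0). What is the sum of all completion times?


Since all jobs arrive at t=0, SRPT equals SPT ordering.
SPT order: [8, 10, 10, 13]
Completion times:
  Job 1: p=8, C=8
  Job 2: p=10, C=18
  Job 3: p=10, C=28
  Job 4: p=13, C=41
Total completion time = 8 + 18 + 28 + 41 = 95

95


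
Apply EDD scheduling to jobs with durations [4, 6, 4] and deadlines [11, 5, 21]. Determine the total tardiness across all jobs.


Sort by due date (EDD order): [(6, 5), (4, 11), (4, 21)]
Compute completion times and tardiness:
  Job 1: p=6, d=5, C=6, tardiness=max(0,6-5)=1
  Job 2: p=4, d=11, C=10, tardiness=max(0,10-11)=0
  Job 3: p=4, d=21, C=14, tardiness=max(0,14-21)=0
Total tardiness = 1

1


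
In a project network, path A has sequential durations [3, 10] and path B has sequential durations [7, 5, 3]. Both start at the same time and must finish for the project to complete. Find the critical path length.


Path A total = 3 + 10 = 13
Path B total = 7 + 5 + 3 = 15
Critical path = longest path = max(13, 15) = 15

15


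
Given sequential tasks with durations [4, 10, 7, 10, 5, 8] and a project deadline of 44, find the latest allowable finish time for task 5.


LF(activity 5) = deadline - sum of successor durations
Successors: activities 6 through 6 with durations [8]
Sum of successor durations = 8
LF = 44 - 8 = 36

36


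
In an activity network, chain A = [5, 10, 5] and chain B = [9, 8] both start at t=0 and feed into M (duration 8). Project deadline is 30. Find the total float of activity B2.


Forward pass: ES(B2) = sum of predecessors on chain B = 9
EF = ES + duration = 9 + 8 = 17
Backward pass: LF(M) = deadline = 30; LS(M) = 30 - 8 = 22
LF(B2) = LS(M) - sum(successors on chain B) = 22 - 0 = 22
LS = LF - duration = 22 - 8 = 14
Total float = LS - ES = 14 - 9 = 5

5


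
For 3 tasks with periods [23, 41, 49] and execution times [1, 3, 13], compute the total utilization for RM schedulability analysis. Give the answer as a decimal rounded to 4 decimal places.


Compute individual utilizations (exact fractions):
  Task 1: C/T = 1/23 (approx. 0.0435)
  Task 2: C/T = 3/41 (approx. 0.0732)
  Task 3: C/T = 13/49 (approx. 0.2653)
Total utilization U = 1/23 + 3/41 + 13/49 = 17649/46207
Rounded to 4 decimal places: U = 0.3820
RM (Liu & Layland) bound for 3 tasks = 0.779763; compare with U = 17649/46207 (approx. 0.381955)
U <= bound, so schedulable by RM sufficient condition.

0.3820


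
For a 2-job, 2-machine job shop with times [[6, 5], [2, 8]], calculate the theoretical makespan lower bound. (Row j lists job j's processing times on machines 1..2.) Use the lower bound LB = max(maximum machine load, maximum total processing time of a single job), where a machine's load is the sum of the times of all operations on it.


Machine loads:
  Machine 1: 6 + 2 = 8
  Machine 2: 5 + 8 = 13
Max machine load = 13
Job totals:
  Job 1: 11
  Job 2: 10
Max job total = 11
Lower bound = max(13, 11) = 13

13


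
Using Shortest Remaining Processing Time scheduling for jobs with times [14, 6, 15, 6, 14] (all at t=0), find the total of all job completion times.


Since all jobs arrive at t=0, SRPT equals SPT ordering.
SPT order: [6, 6, 14, 14, 15]
Completion times:
  Job 1: p=6, C=6
  Job 2: p=6, C=12
  Job 3: p=14, C=26
  Job 4: p=14, C=40
  Job 5: p=15, C=55
Total completion time = 6 + 12 + 26 + 40 + 55 = 139

139


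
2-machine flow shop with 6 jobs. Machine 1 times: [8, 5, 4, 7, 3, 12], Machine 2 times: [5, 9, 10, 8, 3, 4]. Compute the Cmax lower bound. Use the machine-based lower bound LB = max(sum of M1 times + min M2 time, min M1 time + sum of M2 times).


LB1 = sum(M1 times) + min(M2 times) = 39 + 3 = 42
LB2 = min(M1 times) + sum(M2 times) = 3 + 39 = 42
Lower bound = max(LB1, LB2) = max(42, 42) = 42

42


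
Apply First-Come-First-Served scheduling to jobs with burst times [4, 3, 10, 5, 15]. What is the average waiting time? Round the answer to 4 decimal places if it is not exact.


FCFS order (as given): [4, 3, 10, 5, 15]
Waiting times:
  Job 1: wait = 0
  Job 2: wait = 4
  Job 3: wait = 7
  Job 4: wait = 17
  Job 5: wait = 22
Sum of waiting times = 50
Average waiting time = 50/5 = 10.0

10.0


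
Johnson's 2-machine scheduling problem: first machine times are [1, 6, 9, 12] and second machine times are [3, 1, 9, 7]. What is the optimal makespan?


Apply Johnson's rule:
  Group 1 (a <= b): [(1, 1, 3), (3, 9, 9)]
  Group 2 (a > b): [(4, 12, 7), (2, 6, 1)]
Optimal job order: [1, 3, 4, 2]
Schedule:
  Job 1: M1 done at 1, M2 done at 4
  Job 3: M1 done at 10, M2 done at 19
  Job 4: M1 done at 22, M2 done at 29
  Job 2: M1 done at 28, M2 done at 30
Makespan = 30

30


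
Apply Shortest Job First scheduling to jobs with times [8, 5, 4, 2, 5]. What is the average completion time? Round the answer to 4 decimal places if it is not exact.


SJF order (ascending): [2, 4, 5, 5, 8]
Completion times:
  Job 1: burst=2, C=2
  Job 2: burst=4, C=6
  Job 3: burst=5, C=11
  Job 4: burst=5, C=16
  Job 5: burst=8, C=24
Average completion = 59/5 = 11.8

11.8


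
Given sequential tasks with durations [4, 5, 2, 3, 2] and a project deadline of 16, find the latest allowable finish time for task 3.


LF(activity 3) = deadline - sum of successor durations
Successors: activities 4 through 5 with durations [3, 2]
Sum of successor durations = 5
LF = 16 - 5 = 11

11


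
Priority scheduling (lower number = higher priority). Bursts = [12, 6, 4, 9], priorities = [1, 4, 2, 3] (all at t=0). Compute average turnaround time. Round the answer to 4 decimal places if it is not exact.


Sort by priority (ascending = highest first):
Order: [(1, 12), (2, 4), (3, 9), (4, 6)]
Completion times:
  Priority 1, burst=12, C=12
  Priority 2, burst=4, C=16
  Priority 3, burst=9, C=25
  Priority 4, burst=6, C=31
Average turnaround = 84/4 = 21.0

21.0


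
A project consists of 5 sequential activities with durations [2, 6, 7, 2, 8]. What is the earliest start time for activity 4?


Activity 4 starts after activities 1 through 3 complete.
Predecessor durations: [2, 6, 7]
ES = 2 + 6 + 7 = 15

15


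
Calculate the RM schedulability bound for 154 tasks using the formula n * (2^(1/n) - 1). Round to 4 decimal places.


Compute 2^(1/154) = 1.0045111002
Subtract 1: 1.0045111002 - 1 = 0.0045111002
Multiply by n: 154 * 0.0045111002 = 0.6947094308
Round to 4 dp: 0.6947

0.6947


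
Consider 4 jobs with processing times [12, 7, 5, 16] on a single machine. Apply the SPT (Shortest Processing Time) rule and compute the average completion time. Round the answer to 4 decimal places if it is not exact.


Sort jobs by processing time (SPT order): [5, 7, 12, 16]
Compute completion times sequentially:
  Job 1: processing = 5, completes at 5
  Job 2: processing = 7, completes at 12
  Job 3: processing = 12, completes at 24
  Job 4: processing = 16, completes at 40
Sum of completion times = 81
Average completion time = 81/4 = 20.25

20.25


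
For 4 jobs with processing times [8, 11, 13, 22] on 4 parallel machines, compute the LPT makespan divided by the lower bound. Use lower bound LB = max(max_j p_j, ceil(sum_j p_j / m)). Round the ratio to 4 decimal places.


LPT order: [22, 13, 11, 8]
Machine loads after assignment: [22, 13, 11, 8]
LPT makespan = 22
Lower bound = max(max_job, ceil(total/4)) = max(22, 14) = 22
Ratio = 22 / 22 = 1.0

1.0


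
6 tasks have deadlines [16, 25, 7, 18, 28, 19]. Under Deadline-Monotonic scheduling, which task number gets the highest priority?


Sort tasks by relative deadline (ascending):
  Task 3: deadline = 7
  Task 1: deadline = 16
  Task 4: deadline = 18
  Task 6: deadline = 19
  Task 2: deadline = 25
  Task 5: deadline = 28
Priority order (highest first): [3, 1, 4, 6, 2, 5]
Highest priority task = 3

3


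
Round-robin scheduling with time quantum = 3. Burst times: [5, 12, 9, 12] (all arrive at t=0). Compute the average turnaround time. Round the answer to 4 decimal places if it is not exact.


Time quantum = 3
Execution trace:
  J1 runs 3 units, time = 3
  J2 runs 3 units, time = 6
  J3 runs 3 units, time = 9
  J4 runs 3 units, time = 12
  J1 runs 2 units, time = 14
  J2 runs 3 units, time = 17
  J3 runs 3 units, time = 20
  J4 runs 3 units, time = 23
  J2 runs 3 units, time = 26
  J3 runs 3 units, time = 29
  J4 runs 3 units, time = 32
  J2 runs 3 units, time = 35
  J4 runs 3 units, time = 38
Finish times: [14, 35, 29, 38]
Average turnaround = 116/4 = 29.0

29.0


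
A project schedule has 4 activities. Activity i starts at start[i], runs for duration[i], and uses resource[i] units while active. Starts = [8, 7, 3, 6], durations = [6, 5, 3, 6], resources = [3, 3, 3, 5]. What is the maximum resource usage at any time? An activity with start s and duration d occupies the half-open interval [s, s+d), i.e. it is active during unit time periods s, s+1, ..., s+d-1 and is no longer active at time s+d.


Each activity i is active on [start_i, start_i + duration_i).
Compute total resource usage per time slot:
  t=0: active resources = [], total = 0
  t=1: active resources = [], total = 0
  t=2: active resources = [], total = 0
  t=3: active resources = [3], total = 3
  t=4: active resources = [3], total = 3
  t=5: active resources = [3], total = 3
  t=6: active resources = [5], total = 5
  t=7: active resources = [3, 5], total = 8
  t=8: active resources = [3, 3, 5], total = 11
  t=9: active resources = [3, 3, 5], total = 11
  t=10: active resources = [3, 3, 5], total = 11
  t=11: active resources = [3, 3, 5], total = 11
  t=12: active resources = [3], total = 3
  t=13: active resources = [3], total = 3
Peak resource demand = 11

11


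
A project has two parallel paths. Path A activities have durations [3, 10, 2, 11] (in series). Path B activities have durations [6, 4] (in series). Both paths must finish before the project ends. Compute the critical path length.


Path A total = 3 + 10 + 2 + 11 = 26
Path B total = 6 + 4 = 10
Critical path = longest path = max(26, 10) = 26

26


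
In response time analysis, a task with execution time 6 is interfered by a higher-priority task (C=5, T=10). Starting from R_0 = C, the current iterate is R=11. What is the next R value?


R_next = C + ceil(R_prev / T_hp) * C_hp
ceil(11 / 10) = ceil(1.1) = 2
Interference = 2 * 5 = 10
R_next = 6 + 10 = 16

16


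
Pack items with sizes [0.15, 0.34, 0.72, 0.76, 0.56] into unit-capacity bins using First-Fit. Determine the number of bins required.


Place items sequentially using First-Fit:
  Item 0.15 -> new Bin 1
  Item 0.34 -> Bin 1 (now 0.49)
  Item 0.72 -> new Bin 2
  Item 0.76 -> new Bin 3
  Item 0.56 -> new Bin 4
Total bins used = 4

4


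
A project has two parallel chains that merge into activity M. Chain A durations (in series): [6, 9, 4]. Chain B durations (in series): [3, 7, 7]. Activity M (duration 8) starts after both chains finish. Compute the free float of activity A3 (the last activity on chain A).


ES(A3) = sum of predecessors on chain A = 15
EF(A3) = ES + duration = 15 + 4 = 19
Successor of A3 is M. ES(M) = max(sum(A), sum(B)) = max(19, 17) = 19
Free float = ES(successor) - EF(current) = 19 - 19 = 0

0


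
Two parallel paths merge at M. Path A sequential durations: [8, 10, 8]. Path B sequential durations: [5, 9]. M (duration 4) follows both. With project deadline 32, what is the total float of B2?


Forward pass: ES(B2) = sum of predecessors on chain B = 5
EF = ES + duration = 5 + 9 = 14
Backward pass: LF(M) = deadline = 32; LS(M) = 32 - 4 = 28
LF(B2) = LS(M) - sum(successors on chain B) = 28 - 0 = 28
LS = LF - duration = 28 - 9 = 19
Total float = LS - ES = 19 - 5 = 14

14


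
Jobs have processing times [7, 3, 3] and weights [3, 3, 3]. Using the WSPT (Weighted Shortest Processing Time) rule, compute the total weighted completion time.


Compute p/w ratios and sort ascending (WSPT): [(3, 3), (3, 3), (7, 3)]
Compute weighted completion times:
  Job (p=3,w=3): C=3, w*C=3*3=9
  Job (p=3,w=3): C=6, w*C=3*6=18
  Job (p=7,w=3): C=13, w*C=3*13=39
Total weighted completion time = 66

66


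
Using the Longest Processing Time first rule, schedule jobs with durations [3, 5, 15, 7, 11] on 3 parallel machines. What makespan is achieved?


Sort jobs in decreasing order (LPT): [15, 11, 7, 5, 3]
Assign each job to the least loaded machine:
  Machine 1: jobs [15], load = 15
  Machine 2: jobs [11, 3], load = 14
  Machine 3: jobs [7, 5], load = 12
Makespan = max load = 15

15


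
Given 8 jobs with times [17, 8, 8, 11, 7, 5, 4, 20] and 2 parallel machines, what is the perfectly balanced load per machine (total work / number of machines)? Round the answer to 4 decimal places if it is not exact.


Total processing time = 17 + 8 + 8 + 11 + 7 + 5 + 4 + 20 = 80
Number of machines = 2
Ideal balanced load = 80 / 2 = 40.0

40.0


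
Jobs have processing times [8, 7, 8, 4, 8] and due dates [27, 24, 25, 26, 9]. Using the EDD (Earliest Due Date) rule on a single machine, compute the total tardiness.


Sort by due date (EDD order): [(8, 9), (7, 24), (8, 25), (4, 26), (8, 27)]
Compute completion times and tardiness:
  Job 1: p=8, d=9, C=8, tardiness=max(0,8-9)=0
  Job 2: p=7, d=24, C=15, tardiness=max(0,15-24)=0
  Job 3: p=8, d=25, C=23, tardiness=max(0,23-25)=0
  Job 4: p=4, d=26, C=27, tardiness=max(0,27-26)=1
  Job 5: p=8, d=27, C=35, tardiness=max(0,35-27)=8
Total tardiness = 9

9


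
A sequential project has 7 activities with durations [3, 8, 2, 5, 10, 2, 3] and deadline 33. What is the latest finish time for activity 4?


LF(activity 4) = deadline - sum of successor durations
Successors: activities 5 through 7 with durations [10, 2, 3]
Sum of successor durations = 15
LF = 33 - 15 = 18

18


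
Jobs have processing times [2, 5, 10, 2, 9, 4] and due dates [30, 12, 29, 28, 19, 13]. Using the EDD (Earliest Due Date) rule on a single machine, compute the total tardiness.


Sort by due date (EDD order): [(5, 12), (4, 13), (9, 19), (2, 28), (10, 29), (2, 30)]
Compute completion times and tardiness:
  Job 1: p=5, d=12, C=5, tardiness=max(0,5-12)=0
  Job 2: p=4, d=13, C=9, tardiness=max(0,9-13)=0
  Job 3: p=9, d=19, C=18, tardiness=max(0,18-19)=0
  Job 4: p=2, d=28, C=20, tardiness=max(0,20-28)=0
  Job 5: p=10, d=29, C=30, tardiness=max(0,30-29)=1
  Job 6: p=2, d=30, C=32, tardiness=max(0,32-30)=2
Total tardiness = 3

3


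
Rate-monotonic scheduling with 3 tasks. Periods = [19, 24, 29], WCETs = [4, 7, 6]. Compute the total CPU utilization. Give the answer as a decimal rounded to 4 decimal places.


Compute individual utilizations (exact fractions):
  Task 1: C/T = 4/19 (approx. 0.2105)
  Task 2: C/T = 7/24 (approx. 0.2917)
  Task 3: C/T = 6/29 (approx. 0.2069)
Total utilization U = 4/19 + 7/24 + 6/29 = 9377/13224
Rounded to 4 decimal places: U = 0.7091
RM (Liu & Layland) bound for 3 tasks = 0.779763; compare with U = 9377/13224 (approx. 0.709090)
U <= bound, so schedulable by RM sufficient condition.

0.7091


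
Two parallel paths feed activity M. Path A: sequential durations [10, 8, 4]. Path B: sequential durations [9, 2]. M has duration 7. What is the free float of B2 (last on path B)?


ES(B2) = sum of predecessors on chain B = 9
EF(B2) = ES + duration = 9 + 2 = 11
Successor of B2 is M. ES(M) = max(sum(A), sum(B)) = max(22, 11) = 22
Free float = ES(successor) - EF(current) = 22 - 11 = 11

11


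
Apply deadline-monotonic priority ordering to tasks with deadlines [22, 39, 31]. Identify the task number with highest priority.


Sort tasks by relative deadline (ascending):
  Task 1: deadline = 22
  Task 3: deadline = 31
  Task 2: deadline = 39
Priority order (highest first): [1, 3, 2]
Highest priority task = 1

1


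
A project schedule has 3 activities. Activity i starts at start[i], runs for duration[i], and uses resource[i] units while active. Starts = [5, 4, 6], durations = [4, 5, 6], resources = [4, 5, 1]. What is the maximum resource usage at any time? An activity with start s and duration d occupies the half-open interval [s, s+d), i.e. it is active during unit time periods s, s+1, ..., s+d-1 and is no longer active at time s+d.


Each activity i is active on [start_i, start_i + duration_i).
Compute total resource usage per time slot:
  t=0: active resources = [], total = 0
  t=1: active resources = [], total = 0
  t=2: active resources = [], total = 0
  t=3: active resources = [], total = 0
  t=4: active resources = [5], total = 5
  t=5: active resources = [4, 5], total = 9
  t=6: active resources = [4, 5, 1], total = 10
  t=7: active resources = [4, 5, 1], total = 10
  t=8: active resources = [4, 5, 1], total = 10
  t=9: active resources = [1], total = 1
  t=10: active resources = [1], total = 1
  t=11: active resources = [1], total = 1
Peak resource demand = 10

10


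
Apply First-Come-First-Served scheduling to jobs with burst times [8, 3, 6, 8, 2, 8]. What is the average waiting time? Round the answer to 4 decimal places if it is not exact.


FCFS order (as given): [8, 3, 6, 8, 2, 8]
Waiting times:
  Job 1: wait = 0
  Job 2: wait = 8
  Job 3: wait = 11
  Job 4: wait = 17
  Job 5: wait = 25
  Job 6: wait = 27
Sum of waiting times = 88
Average waiting time = 88/6 = 14.6667

14.6667


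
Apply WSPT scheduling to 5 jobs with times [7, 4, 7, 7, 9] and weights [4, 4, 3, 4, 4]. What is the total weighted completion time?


Compute p/w ratios and sort ascending (WSPT): [(4, 4), (7, 4), (7, 4), (9, 4), (7, 3)]
Compute weighted completion times:
  Job (p=4,w=4): C=4, w*C=4*4=16
  Job (p=7,w=4): C=11, w*C=4*11=44
  Job (p=7,w=4): C=18, w*C=4*18=72
  Job (p=9,w=4): C=27, w*C=4*27=108
  Job (p=7,w=3): C=34, w*C=3*34=102
Total weighted completion time = 342

342


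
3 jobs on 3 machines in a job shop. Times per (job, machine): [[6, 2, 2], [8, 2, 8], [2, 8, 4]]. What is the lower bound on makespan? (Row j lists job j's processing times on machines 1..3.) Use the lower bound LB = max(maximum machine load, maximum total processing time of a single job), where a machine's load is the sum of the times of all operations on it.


Machine loads:
  Machine 1: 6 + 8 + 2 = 16
  Machine 2: 2 + 2 + 8 = 12
  Machine 3: 2 + 8 + 4 = 14
Max machine load = 16
Job totals:
  Job 1: 10
  Job 2: 18
  Job 3: 14
Max job total = 18
Lower bound = max(16, 18) = 18

18


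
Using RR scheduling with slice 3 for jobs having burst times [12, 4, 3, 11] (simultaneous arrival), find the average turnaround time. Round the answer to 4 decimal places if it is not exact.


Time quantum = 3
Execution trace:
  J1 runs 3 units, time = 3
  J2 runs 3 units, time = 6
  J3 runs 3 units, time = 9
  J4 runs 3 units, time = 12
  J1 runs 3 units, time = 15
  J2 runs 1 units, time = 16
  J4 runs 3 units, time = 19
  J1 runs 3 units, time = 22
  J4 runs 3 units, time = 25
  J1 runs 3 units, time = 28
  J4 runs 2 units, time = 30
Finish times: [28, 16, 9, 30]
Average turnaround = 83/4 = 20.75

20.75


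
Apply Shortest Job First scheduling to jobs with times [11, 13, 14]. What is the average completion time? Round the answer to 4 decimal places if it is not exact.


SJF order (ascending): [11, 13, 14]
Completion times:
  Job 1: burst=11, C=11
  Job 2: burst=13, C=24
  Job 3: burst=14, C=38
Average completion = 73/3 = 24.3333

24.3333
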